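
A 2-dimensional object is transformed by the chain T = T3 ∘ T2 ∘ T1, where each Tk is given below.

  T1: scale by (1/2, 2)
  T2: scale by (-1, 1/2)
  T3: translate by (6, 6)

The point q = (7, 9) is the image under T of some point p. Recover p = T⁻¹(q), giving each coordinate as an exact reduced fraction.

p = (-2, 3)

T1 = [1/2 0 0; 0 2 0; 0 0 1]
T2·T1 = [-1/2 0 0; 0 1 0; 0 0 1]
T3·…·T1 = [-1/2 0 6; 0 1 6; 0 0 1]
det M = -1/2; M⁻¹ = [-2 0 12; 0 1 -6; 0 0 1]
M⁻¹ · (7, 9)ᵀ = (-2, 3)ᵀ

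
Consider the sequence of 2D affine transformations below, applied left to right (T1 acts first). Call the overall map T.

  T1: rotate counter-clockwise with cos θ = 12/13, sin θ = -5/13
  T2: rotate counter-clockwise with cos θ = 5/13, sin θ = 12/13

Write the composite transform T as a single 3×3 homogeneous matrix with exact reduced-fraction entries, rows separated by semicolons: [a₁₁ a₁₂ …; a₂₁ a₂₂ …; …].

T = [120/169 -119/169 0; 119/169 120/169 0; 0 0 1]

T1 = [12/13 5/13 0; -5/13 12/13 0; 0 0 1]
T2·T1 = [120/169 -119/169 0; 119/169 120/169 0; 0 0 1]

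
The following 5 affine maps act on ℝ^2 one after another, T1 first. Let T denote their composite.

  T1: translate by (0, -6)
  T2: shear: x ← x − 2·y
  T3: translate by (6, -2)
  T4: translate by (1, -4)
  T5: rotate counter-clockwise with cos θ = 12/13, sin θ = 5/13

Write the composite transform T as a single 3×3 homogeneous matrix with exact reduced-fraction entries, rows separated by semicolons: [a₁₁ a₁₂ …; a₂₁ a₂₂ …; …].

T = [12/13 -29/13 288/13; 5/13 2/13 -49/13; 0 0 1]

T1 = [1 0 0; 0 1 -6; 0 0 1]
T2·T1 = [1 -2 12; 0 1 -6; 0 0 1]
T3·…·T1 = [1 -2 18; 0 1 -8; 0 0 1]
T4·…·T1 = [1 -2 19; 0 1 -12; 0 0 1]
T5·…·T1 = [12/13 -29/13 288/13; 5/13 2/13 -49/13; 0 0 1]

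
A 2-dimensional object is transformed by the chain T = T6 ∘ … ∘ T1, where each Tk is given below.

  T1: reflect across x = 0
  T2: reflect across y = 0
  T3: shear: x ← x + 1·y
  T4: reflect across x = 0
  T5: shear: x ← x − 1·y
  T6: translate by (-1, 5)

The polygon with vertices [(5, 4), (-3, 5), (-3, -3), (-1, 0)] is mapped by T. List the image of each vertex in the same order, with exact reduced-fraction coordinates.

image vertices: (12, 1), (6, 0), (-10, 8), (-2, 5)

T1 reflect across x = 0: (5, 4) → (-5, 4); (-3, 5) → (3, 5); (-3, -3) → (3, -3); (-1, 0) → (1, 0)
T2 reflect across y = 0: (-5, 4) → (-5, -4); (3, 5) → (3, -5); (3, -3) → (3, 3); (1, 0) → (1, 0)
T3 shear: x ← x + 1·y: (-5, -4) → (-9, -4); (3, -5) → (-2, -5); (3, 3) → (6, 3); (1, 0) → (1, 0)
T4 reflect across x = 0: (-9, -4) → (9, -4); (-2, -5) → (2, -5); (6, 3) → (-6, 3); (1, 0) → (-1, 0)
T5 shear: x ← x − 1·y: (9, -4) → (13, -4); (2, -5) → (7, -5); (-6, 3) → (-9, 3); (-1, 0) → (-1, 0)
T6 translate by (-1, 5): (13, -4) → (12, 1); (7, -5) → (6, 0); (-9, 3) → (-10, 8); (-1, 0) → (-2, 5)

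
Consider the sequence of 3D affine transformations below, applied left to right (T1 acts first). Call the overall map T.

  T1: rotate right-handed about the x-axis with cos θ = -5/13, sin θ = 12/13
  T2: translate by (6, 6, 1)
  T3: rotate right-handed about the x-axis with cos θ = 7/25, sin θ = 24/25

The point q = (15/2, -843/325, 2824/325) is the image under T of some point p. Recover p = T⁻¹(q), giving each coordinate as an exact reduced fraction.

T1 = [1 0 0 0; 0 -5/13 -12/13 0; 0 12/13 -5/13 0; 0 0 0 1]
T2·T1 = [1 0 0 6; 0 -5/13 -12/13 6; 0 12/13 -5/13 1; 0 0 0 1]
T3·…·T1 = [1 0 0 6; 0 -323/325 36/325 18/25; 0 -36/325 -323/325 151/25; 0 0 0 1]
det M = 1; M⁻¹ = [1 0 0 -6; 0 -323/325 -36/325 18/13; 0 36/325 -323/325 77/13; 0 0 0 1]
M⁻¹ · (15/2, -843/325, 2824/325)ᵀ = (3/2, 3, -3)ᵀ

p = (3/2, 3, -3)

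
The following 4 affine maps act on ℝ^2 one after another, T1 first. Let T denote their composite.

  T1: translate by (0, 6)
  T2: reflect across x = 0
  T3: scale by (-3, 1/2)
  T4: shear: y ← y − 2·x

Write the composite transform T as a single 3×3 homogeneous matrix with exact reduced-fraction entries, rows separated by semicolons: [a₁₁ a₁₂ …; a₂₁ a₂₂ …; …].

T1 = [1 0 0; 0 1 6; 0 0 1]
T2·T1 = [-1 0 0; 0 1 6; 0 0 1]
T3·…·T1 = [3 0 0; 0 1/2 3; 0 0 1]
T4·…·T1 = [3 0 0; -6 1/2 3; 0 0 1]

T = [3 0 0; -6 1/2 3; 0 0 1]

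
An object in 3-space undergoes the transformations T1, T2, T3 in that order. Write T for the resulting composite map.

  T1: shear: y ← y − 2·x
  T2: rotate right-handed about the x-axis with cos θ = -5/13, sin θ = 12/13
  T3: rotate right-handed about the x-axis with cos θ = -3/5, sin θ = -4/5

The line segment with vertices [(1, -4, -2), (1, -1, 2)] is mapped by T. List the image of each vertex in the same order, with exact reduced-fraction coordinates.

T1 shear: y ← y − 2·x: (1, -4, -2) → (1, -6, -2); (1, -1, 2) → (1, -3, 2)
T2 rotate right-handed about the x-axis with cos θ = -5/13, sin θ = 12/13: (1, -6, -2) → (1, 54/13, -62/13); (1, -3, 2) → (1, -9/13, -46/13)
T3 rotate right-handed about the x-axis with cos θ = -3/5, sin θ = -4/5: (1, 54/13, -62/13) → (1, -82/13, -6/13); (1, -9/13, -46/13) → (1, -157/65, 174/65)

image vertices: (1, -82/13, -6/13), (1, -157/65, 174/65)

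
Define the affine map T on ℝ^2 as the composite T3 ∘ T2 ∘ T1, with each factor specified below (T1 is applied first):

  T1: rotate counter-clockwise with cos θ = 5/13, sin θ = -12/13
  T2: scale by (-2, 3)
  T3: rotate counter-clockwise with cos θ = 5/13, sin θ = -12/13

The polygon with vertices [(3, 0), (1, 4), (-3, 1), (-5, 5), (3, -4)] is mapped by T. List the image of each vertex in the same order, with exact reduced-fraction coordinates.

image vertices: (-1446/169, -180/169), (-242/169, 1392/169), (1506/169, 543/169), (2710/169, 2115/169), (-1686/169, -1632/169)

T1 rotate counter-clockwise with cos θ = 5/13, sin θ = -12/13: (3, 0) → (15/13, -36/13); (1, 4) → (53/13, 8/13); (-3, 1) → (-3/13, 41/13); (-5, 5) → (35/13, 85/13); (3, -4) → (-33/13, -56/13)
T2 scale by (-2, 3): (15/13, -36/13) → (-30/13, -108/13); (53/13, 8/13) → (-106/13, 24/13); (-3/13, 41/13) → (6/13, 123/13); (35/13, 85/13) → (-70/13, 255/13); (-33/13, -56/13) → (66/13, -168/13)
T3 rotate counter-clockwise with cos θ = 5/13, sin θ = -12/13: (-30/13, -108/13) → (-1446/169, -180/169); (-106/13, 24/13) → (-242/169, 1392/169); (6/13, 123/13) → (1506/169, 543/169); (-70/13, 255/13) → (2710/169, 2115/169); (66/13, -168/13) → (-1686/169, -1632/169)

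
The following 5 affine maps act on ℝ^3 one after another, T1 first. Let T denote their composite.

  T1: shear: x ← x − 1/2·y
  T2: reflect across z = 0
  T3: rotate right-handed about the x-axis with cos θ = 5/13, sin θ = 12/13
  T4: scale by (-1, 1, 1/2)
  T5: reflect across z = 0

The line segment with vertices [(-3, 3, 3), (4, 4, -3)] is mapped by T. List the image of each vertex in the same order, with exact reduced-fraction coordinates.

T1 shear: x ← x − 1/2·y: (-3, 3, 3) → (-9/2, 3, 3); (4, 4, -3) → (2, 4, -3)
T2 reflect across z = 0: (-9/2, 3, 3) → (-9/2, 3, -3); (2, 4, -3) → (2, 4, 3)
T3 rotate right-handed about the x-axis with cos θ = 5/13, sin θ = 12/13: (-9/2, 3, -3) → (-9/2, 51/13, 21/13); (2, 4, 3) → (2, -16/13, 63/13)
T4 scale by (-1, 1, 1/2): (-9/2, 51/13, 21/13) → (9/2, 51/13, 21/26); (2, -16/13, 63/13) → (-2, -16/13, 63/26)
T5 reflect across z = 0: (9/2, 51/13, 21/26) → (9/2, 51/13, -21/26); (-2, -16/13, 63/26) → (-2, -16/13, -63/26)

image vertices: (9/2, 51/13, -21/26), (-2, -16/13, -63/26)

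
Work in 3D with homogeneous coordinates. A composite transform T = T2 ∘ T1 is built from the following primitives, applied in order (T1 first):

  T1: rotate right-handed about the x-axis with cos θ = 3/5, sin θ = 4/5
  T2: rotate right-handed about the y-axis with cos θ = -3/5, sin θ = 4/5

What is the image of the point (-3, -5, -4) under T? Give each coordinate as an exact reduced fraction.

T(p) = (-83/25, 1/5, 156/25)

T1 rotate right-handed about the x-axis with cos θ = 3/5, sin θ = 4/5: (-3, -5, -4) → (-3, 1/5, -32/5)
T2 rotate right-handed about the y-axis with cos θ = -3/5, sin θ = 4/5: (-3, 1/5, -32/5) → (-83/25, 1/5, 156/25)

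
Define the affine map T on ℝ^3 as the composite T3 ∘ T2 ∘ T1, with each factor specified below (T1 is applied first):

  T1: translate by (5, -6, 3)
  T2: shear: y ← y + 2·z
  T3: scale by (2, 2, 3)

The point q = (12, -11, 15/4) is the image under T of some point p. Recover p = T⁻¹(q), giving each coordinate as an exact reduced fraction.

p = (1, -2, -7/4)

T1 = [1 0 0 5; 0 1 0 -6; 0 0 1 3; 0 0 0 1]
T2·T1 = [1 0 0 5; 0 1 2 0; 0 0 1 3; 0 0 0 1]
T3·…·T1 = [2 0 0 10; 0 2 4 0; 0 0 3 9; 0 0 0 1]
det M = 12; M⁻¹ = [1/2 0 0 -5; 0 1/2 -2/3 6; 0 0 1/3 -3; 0 0 0 1]
M⁻¹ · (12, -11, 15/4)ᵀ = (1, -2, -7/4)ᵀ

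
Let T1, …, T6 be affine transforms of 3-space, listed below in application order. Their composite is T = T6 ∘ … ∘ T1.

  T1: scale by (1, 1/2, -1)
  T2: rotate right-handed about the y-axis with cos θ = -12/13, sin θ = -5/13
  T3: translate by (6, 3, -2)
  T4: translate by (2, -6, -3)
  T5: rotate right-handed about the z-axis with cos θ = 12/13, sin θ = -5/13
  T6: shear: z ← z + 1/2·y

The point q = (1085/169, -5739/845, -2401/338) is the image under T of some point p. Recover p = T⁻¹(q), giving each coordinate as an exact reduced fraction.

p = (0, -8/5, 7/5)

T1 = [1 0 0 0; 0 1/2 0 0; 0 0 -1 0; 0 0 0 1]
T2·T1 = [-12/13 0 5/13 0; 0 1/2 0 0; 5/13 0 12/13 0; 0 0 0 1]
T3·…·T1 = [-12/13 0 5/13 6; 0 1/2 0 3; 5/13 0 12/13 -2; 0 0 0 1]
T4·…·T1 = [-12/13 0 5/13 8; 0 1/2 0 -3; 5/13 0 12/13 -5; 0 0 0 1]
T5·…·T1 = [-144/169 5/26 60/169 81/13; 60/169 6/13 -25/169 -76/13; 5/13 0 12/13 -5; 0 0 0 1]
T6·…·T1 = [-144/169 5/26 60/169 81/13; 60/169 6/13 -25/169 -76/13; 95/169 3/13 287/338 -103/13; 0 0 0 1]
det M = -1/2; M⁻¹ = [-144/169 55/338 5/13 121/13; 10/13 24/13 0 6; 60/169 -103/169 12/13 20/13; 0 0 0 1]
M⁻¹ · (1085/169, -5739/845, -2401/338)ᵀ = (0, -8/5, 7/5)ᵀ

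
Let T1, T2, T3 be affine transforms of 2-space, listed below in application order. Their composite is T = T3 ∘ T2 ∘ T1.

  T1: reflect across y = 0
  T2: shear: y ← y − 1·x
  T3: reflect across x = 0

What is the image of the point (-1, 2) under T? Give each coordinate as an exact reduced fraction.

T(p) = (1, -1)

T1 reflect across y = 0: (-1, 2) → (-1, -2)
T2 shear: y ← y − 1·x: (-1, -2) → (-1, -1)
T3 reflect across x = 0: (-1, -1) → (1, -1)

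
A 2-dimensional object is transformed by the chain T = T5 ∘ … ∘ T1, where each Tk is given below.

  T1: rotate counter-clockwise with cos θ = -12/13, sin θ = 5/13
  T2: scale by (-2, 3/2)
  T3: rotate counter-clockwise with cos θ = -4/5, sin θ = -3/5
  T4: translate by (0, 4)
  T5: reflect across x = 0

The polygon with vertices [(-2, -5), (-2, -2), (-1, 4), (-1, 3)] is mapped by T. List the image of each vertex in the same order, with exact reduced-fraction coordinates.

T1 rotate counter-clockwise with cos θ = -12/13, sin θ = 5/13: (-2, -5) → (49/13, 50/13); (-2, -2) → (34/13, 14/13); (-1, 4) → (-8/13, -53/13); (-1, 3) → (-3/13, -41/13)
T2 scale by (-2, 3/2): (49/13, 50/13) → (-98/13, 75/13); (34/13, 14/13) → (-68/13, 21/13); (-8/13, -53/13) → (16/13, -159/26); (-3/13, -41/13) → (6/13, -123/26)
T3 rotate counter-clockwise with cos θ = -4/5, sin θ = -3/5: (-98/13, 75/13) → (617/65, -6/65); (-68/13, 21/13) → (67/13, 24/13); (16/13, -159/26) → (-121/26, 54/13); (6/13, -123/26) → (-417/130, 228/65)
T4 translate by (0, 4): (617/65, -6/65) → (617/65, 254/65); (67/13, 24/13) → (67/13, 76/13); (-121/26, 54/13) → (-121/26, 106/13); (-417/130, 228/65) → (-417/130, 488/65)
T5 reflect across x = 0: (617/65, 254/65) → (-617/65, 254/65); (67/13, 76/13) → (-67/13, 76/13); (-121/26, 106/13) → (121/26, 106/13); (-417/130, 488/65) → (417/130, 488/65)

image vertices: (-617/65, 254/65), (-67/13, 76/13), (121/26, 106/13), (417/130, 488/65)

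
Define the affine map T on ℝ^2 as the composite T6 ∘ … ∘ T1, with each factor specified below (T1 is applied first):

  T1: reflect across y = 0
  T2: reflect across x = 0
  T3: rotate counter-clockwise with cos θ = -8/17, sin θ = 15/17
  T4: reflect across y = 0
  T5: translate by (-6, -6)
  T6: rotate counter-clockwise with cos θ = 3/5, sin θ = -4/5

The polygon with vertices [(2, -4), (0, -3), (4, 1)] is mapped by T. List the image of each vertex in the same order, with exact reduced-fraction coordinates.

image vertices: (-598/85, 464/85), (-753/85, 354/85), (-73/17, 14/17)

T1 reflect across y = 0: (2, -4) → (2, 4); (0, -3) → (0, 3); (4, 1) → (4, -1)
T2 reflect across x = 0: (2, 4) → (-2, 4); (0, 3) → (0, 3); (4, -1) → (-4, -1)
T3 rotate counter-clockwise with cos θ = -8/17, sin θ = 15/17: (-2, 4) → (-44/17, -62/17); (0, 3) → (-45/17, -24/17); (-4, -1) → (47/17, -52/17)
T4 reflect across y = 0: (-44/17, -62/17) → (-44/17, 62/17); (-45/17, -24/17) → (-45/17, 24/17); (47/17, -52/17) → (47/17, 52/17)
T5 translate by (-6, -6): (-44/17, 62/17) → (-146/17, -40/17); (-45/17, 24/17) → (-147/17, -78/17); (47/17, 52/17) → (-55/17, -50/17)
T6 rotate counter-clockwise with cos θ = 3/5, sin θ = -4/5: (-146/17, -40/17) → (-598/85, 464/85); (-147/17, -78/17) → (-753/85, 354/85); (-55/17, -50/17) → (-73/17, 14/17)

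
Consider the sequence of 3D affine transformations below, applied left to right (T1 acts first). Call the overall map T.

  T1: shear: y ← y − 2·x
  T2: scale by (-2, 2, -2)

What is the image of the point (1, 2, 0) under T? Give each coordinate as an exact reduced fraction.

T(p) = (-2, 0, 0)

T1 shear: y ← y − 2·x: (1, 2, 0) → (1, 0, 0)
T2 scale by (-2, 2, -2): (1, 0, 0) → (-2, 0, 0)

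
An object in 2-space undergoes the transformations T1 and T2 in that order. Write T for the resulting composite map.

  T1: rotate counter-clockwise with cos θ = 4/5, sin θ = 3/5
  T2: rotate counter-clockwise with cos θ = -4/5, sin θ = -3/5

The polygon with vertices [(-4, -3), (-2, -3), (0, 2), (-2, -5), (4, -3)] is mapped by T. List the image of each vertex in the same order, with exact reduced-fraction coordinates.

image vertices: (-44/25, 117/25), (-58/25, 69/25), (48/25, -14/25), (-106/25, 83/25), (-4, -3)

T1 rotate counter-clockwise with cos θ = 4/5, sin θ = 3/5: (-4, -3) → (-7/5, -24/5); (-2, -3) → (1/5, -18/5); (0, 2) → (-6/5, 8/5); (-2, -5) → (7/5, -26/5); (4, -3) → (5, 0)
T2 rotate counter-clockwise with cos θ = -4/5, sin θ = -3/5: (-7/5, -24/5) → (-44/25, 117/25); (1/5, -18/5) → (-58/25, 69/25); (-6/5, 8/5) → (48/25, -14/25); (7/5, -26/5) → (-106/25, 83/25); (5, 0) → (-4, -3)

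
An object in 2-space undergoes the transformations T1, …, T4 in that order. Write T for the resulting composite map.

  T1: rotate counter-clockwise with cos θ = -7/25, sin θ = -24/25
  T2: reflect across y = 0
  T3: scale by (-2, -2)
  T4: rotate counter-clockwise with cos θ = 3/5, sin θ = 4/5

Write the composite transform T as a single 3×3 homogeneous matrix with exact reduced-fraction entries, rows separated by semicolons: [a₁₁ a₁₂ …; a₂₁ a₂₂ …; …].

T1 = [-7/25 24/25 0; -24/25 -7/25 0; 0 0 1]
T2·T1 = [-7/25 24/25 0; 24/25 7/25 0; 0 0 1]
T3·…·T1 = [14/25 -48/25 0; -48/25 -14/25 0; 0 0 1]
T4·…·T1 = [234/125 -88/125 0; -88/125 -234/125 0; 0 0 1]

T = [234/125 -88/125 0; -88/125 -234/125 0; 0 0 1]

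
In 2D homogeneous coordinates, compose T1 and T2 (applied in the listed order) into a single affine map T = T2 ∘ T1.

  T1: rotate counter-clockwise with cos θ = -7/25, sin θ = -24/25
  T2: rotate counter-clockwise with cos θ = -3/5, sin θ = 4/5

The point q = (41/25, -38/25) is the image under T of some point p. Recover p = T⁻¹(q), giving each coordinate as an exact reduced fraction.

T1 = [-7/25 24/25 0; -24/25 -7/25 0; 0 0 1]
T2·T1 = [117/125 -44/125 0; 44/125 117/125 0; 0 0 1]
det M = 1; M⁻¹ = [117/125 44/125 0; -44/125 117/125 0; 0 0 1]
M⁻¹ · (41/25, -38/25)ᵀ = (1, -2)ᵀ

p = (1, -2)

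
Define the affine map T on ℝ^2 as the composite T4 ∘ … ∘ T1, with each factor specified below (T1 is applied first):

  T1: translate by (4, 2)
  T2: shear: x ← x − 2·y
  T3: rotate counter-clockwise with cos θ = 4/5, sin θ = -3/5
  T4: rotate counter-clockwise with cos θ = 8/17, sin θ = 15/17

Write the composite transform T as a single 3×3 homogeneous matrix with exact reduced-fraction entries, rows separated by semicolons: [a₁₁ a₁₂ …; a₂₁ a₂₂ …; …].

T = [77/85 -38/17 -72/85; 36/85 1/17 154/85; 0 0 1]

T1 = [1 0 4; 0 1 2; 0 0 1]
T2·T1 = [1 -2 0; 0 1 2; 0 0 1]
T3·…·T1 = [4/5 -1 6/5; -3/5 2 8/5; 0 0 1]
T4·…·T1 = [77/85 -38/17 -72/85; 36/85 1/17 154/85; 0 0 1]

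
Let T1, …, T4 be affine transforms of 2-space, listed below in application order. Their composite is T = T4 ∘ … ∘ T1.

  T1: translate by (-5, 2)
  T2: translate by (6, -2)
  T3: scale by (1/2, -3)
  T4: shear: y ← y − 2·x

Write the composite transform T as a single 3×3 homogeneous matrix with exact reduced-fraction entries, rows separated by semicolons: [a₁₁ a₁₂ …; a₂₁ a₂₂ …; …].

T = [1/2 0 1/2; -1 -3 -1; 0 0 1]

T1 = [1 0 -5; 0 1 2; 0 0 1]
T2·T1 = [1 0 1; 0 1 0; 0 0 1]
T3·…·T1 = [1/2 0 1/2; 0 -3 0; 0 0 1]
T4·…·T1 = [1/2 0 1/2; -1 -3 -1; 0 0 1]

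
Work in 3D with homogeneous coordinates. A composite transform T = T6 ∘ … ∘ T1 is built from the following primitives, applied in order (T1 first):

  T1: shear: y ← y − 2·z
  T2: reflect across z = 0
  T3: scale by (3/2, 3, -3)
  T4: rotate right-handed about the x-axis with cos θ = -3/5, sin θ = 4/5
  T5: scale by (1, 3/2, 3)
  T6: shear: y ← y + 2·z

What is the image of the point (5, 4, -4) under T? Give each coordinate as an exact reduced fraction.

T(p) = (15/2, 198, 108)

T1 shear: y ← y − 2·z: (5, 4, -4) → (5, 12, -4)
T2 reflect across z = 0: (5, 12, -4) → (5, 12, 4)
T3 scale by (3/2, 3, -3): (5, 12, 4) → (15/2, 36, -12)
T4 rotate right-handed about the x-axis with cos θ = -3/5, sin θ = 4/5: (15/2, 36, -12) → (15/2, -12, 36)
T5 scale by (1, 3/2, 3): (15/2, -12, 36) → (15/2, -18, 108)
T6 shear: y ← y + 2·z: (15/2, -18, 108) → (15/2, 198, 108)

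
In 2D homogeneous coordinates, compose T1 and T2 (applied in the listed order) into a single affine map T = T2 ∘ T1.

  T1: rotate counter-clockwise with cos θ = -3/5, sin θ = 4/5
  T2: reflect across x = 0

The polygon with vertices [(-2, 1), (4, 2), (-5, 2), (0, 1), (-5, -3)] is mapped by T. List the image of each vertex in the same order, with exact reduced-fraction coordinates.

image vertices: (-2/5, -11/5), (4, 2), (-7/5, -26/5), (4/5, -3/5), (-27/5, -11/5)

T1 rotate counter-clockwise with cos θ = -3/5, sin θ = 4/5: (-2, 1) → (2/5, -11/5); (4, 2) → (-4, 2); (-5, 2) → (7/5, -26/5); (0, 1) → (-4/5, -3/5); (-5, -3) → (27/5, -11/5)
T2 reflect across x = 0: (2/5, -11/5) → (-2/5, -11/5); (-4, 2) → (4, 2); (7/5, -26/5) → (-7/5, -26/5); (-4/5, -3/5) → (4/5, -3/5); (27/5, -11/5) → (-27/5, -11/5)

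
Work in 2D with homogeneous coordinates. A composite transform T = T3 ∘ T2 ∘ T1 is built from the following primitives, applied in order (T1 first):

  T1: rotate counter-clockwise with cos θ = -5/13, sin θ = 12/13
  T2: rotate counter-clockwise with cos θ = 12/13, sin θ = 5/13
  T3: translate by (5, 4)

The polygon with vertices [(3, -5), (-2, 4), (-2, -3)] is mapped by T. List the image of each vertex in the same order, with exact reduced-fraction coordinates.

image vertices: (1080/169, 1633/169), (609/169, -42/169), (1442/169, 798/169)

T1 rotate counter-clockwise with cos θ = -5/13, sin θ = 12/13: (3, -5) → (45/13, 61/13); (-2, 4) → (-38/13, -44/13); (-2, -3) → (46/13, -9/13)
T2 rotate counter-clockwise with cos θ = 12/13, sin θ = 5/13: (45/13, 61/13) → (235/169, 957/169); (-38/13, -44/13) → (-236/169, -718/169); (46/13, -9/13) → (597/169, 122/169)
T3 translate by (5, 4): (235/169, 957/169) → (1080/169, 1633/169); (-236/169, -718/169) → (609/169, -42/169); (597/169, 122/169) → (1442/169, 798/169)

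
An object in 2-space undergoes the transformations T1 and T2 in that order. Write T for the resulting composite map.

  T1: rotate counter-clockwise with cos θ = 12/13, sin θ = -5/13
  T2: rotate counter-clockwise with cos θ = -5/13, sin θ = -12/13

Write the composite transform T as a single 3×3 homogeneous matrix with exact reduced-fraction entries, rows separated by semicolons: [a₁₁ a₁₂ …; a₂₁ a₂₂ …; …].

T = [-120/169 119/169 0; -119/169 -120/169 0; 0 0 1]

T1 = [12/13 5/13 0; -5/13 12/13 0; 0 0 1]
T2·T1 = [-120/169 119/169 0; -119/169 -120/169 0; 0 0 1]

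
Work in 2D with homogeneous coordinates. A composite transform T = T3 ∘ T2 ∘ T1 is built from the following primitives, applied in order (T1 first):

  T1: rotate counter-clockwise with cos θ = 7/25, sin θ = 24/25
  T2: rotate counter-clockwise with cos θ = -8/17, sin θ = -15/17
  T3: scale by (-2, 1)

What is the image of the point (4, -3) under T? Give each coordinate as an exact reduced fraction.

T1 rotate counter-clockwise with cos θ = 7/25, sin θ = 24/25: (4, -3) → (4, 3)
T2 rotate counter-clockwise with cos θ = -8/17, sin θ = -15/17: (4, 3) → (13/17, -84/17)
T3 scale by (-2, 1): (13/17, -84/17) → (-26/17, -84/17)

T(p) = (-26/17, -84/17)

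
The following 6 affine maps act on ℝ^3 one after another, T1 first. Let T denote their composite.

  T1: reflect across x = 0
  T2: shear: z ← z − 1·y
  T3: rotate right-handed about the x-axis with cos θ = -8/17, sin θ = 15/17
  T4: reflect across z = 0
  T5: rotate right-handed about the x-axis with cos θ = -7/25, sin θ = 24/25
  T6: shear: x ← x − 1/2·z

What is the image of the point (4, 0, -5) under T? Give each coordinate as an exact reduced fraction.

T1 reflect across x = 0: (4, 0, -5) → (-4, 0, -5)
T2 shear: z ← z − 1·y: (-4, 0, -5) → (-4, 0, -5)
T3 rotate right-handed about the x-axis with cos θ = -8/17, sin θ = 15/17: (-4, 0, -5) → (-4, 75/17, 40/17)
T4 reflect across z = 0: (-4, 75/17, 40/17) → (-4, 75/17, -40/17)
T5 rotate right-handed about the x-axis with cos θ = -7/25, sin θ = 24/25: (-4, 75/17, -40/17) → (-4, 87/85, 416/85)
T6 shear: x ← x − 1/2·z: (-4, 87/85, 416/85) → (-548/85, 87/85, 416/85)

T(p) = (-548/85, 87/85, 416/85)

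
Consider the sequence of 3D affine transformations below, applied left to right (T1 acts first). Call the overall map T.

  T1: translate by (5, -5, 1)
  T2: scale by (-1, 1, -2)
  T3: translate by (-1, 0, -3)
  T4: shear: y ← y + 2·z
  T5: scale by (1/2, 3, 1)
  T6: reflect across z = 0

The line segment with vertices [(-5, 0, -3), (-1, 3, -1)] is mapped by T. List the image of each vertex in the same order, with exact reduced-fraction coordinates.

T1 translate by (5, -5, 1): (-5, 0, -3) → (0, -5, -2); (-1, 3, -1) → (4, -2, 0)
T2 scale by (-1, 1, -2): (0, -5, -2) → (0, -5, 4); (4, -2, 0) → (-4, -2, 0)
T3 translate by (-1, 0, -3): (0, -5, 4) → (-1, -5, 1); (-4, -2, 0) → (-5, -2, -3)
T4 shear: y ← y + 2·z: (-1, -5, 1) → (-1, -3, 1); (-5, -2, -3) → (-5, -8, -3)
T5 scale by (1/2, 3, 1): (-1, -3, 1) → (-1/2, -9, 1); (-5, -8, -3) → (-5/2, -24, -3)
T6 reflect across z = 0: (-1/2, -9, 1) → (-1/2, -9, -1); (-5/2, -24, -3) → (-5/2, -24, 3)

image vertices: (-1/2, -9, -1), (-5/2, -24, 3)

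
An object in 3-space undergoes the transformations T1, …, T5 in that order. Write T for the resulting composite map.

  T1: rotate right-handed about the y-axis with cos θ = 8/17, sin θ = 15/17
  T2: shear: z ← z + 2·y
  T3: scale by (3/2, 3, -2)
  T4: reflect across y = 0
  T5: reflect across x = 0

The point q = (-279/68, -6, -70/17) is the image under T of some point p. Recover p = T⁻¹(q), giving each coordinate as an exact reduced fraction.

p = (3, 2, 3/2)

T1 = [8/17 0 15/17 0; 0 1 0 0; -15/17 0 8/17 0; 0 0 0 1]
T2·T1 = [8/17 0 15/17 0; 0 1 0 0; -15/17 2 8/17 0; 0 0 0 1]
T3·…·T1 = [12/17 0 45/34 0; 0 3 0 0; 30/17 -4 -16/17 0; 0 0 0 1]
T4·…·T1 = [12/17 0 45/34 0; 0 -3 0 0; 30/17 -4 -16/17 0; 0 0 0 1]
T5·…·T1 = [-12/17 0 -45/34 0; 0 -3 0 0; 30/17 -4 -16/17 0; 0 0 0 1]
det M = -9; M⁻¹ = [-16/51 -10/17 15/34 0; 0 -1/3 0 0; -10/17 16/51 -4/17 0; 0 0 0 1]
M⁻¹ · (-279/68, -6, -70/17)ᵀ = (3, 2, 3/2)ᵀ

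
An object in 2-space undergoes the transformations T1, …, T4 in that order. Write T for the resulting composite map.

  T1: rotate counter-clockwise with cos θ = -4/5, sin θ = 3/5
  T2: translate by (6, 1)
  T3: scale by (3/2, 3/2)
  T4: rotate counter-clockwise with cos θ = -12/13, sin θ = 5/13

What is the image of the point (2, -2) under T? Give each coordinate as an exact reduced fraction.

T1 rotate counter-clockwise with cos θ = -4/5, sin θ = 3/5: (2, -2) → (-2/5, 14/5)
T2 translate by (6, 1): (-2/5, 14/5) → (28/5, 19/5)
T3 scale by (3/2, 3/2): (28/5, 19/5) → (42/5, 57/10)
T4 rotate counter-clockwise with cos θ = -12/13, sin θ = 5/13: (42/5, 57/10) → (-1293/130, -132/65)

T(p) = (-1293/130, -132/65)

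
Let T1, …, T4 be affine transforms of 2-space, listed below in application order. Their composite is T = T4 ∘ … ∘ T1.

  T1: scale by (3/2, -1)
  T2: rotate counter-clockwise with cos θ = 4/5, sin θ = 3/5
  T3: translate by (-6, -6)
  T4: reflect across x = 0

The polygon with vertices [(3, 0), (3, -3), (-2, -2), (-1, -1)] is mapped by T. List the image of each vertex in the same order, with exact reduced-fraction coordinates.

T1 scale by (3/2, -1): (3, 0) → (9/2, 0); (3, -3) → (9/2, 3); (-2, -2) → (-3, 2); (-1, -1) → (-3/2, 1)
T2 rotate counter-clockwise with cos θ = 4/5, sin θ = 3/5: (9/2, 0) → (18/5, 27/10); (9/2, 3) → (9/5, 51/10); (-3, 2) → (-18/5, -1/5); (-3/2, 1) → (-9/5, -1/10)
T3 translate by (-6, -6): (18/5, 27/10) → (-12/5, -33/10); (9/5, 51/10) → (-21/5, -9/10); (-18/5, -1/5) → (-48/5, -31/5); (-9/5, -1/10) → (-39/5, -61/10)
T4 reflect across x = 0: (-12/5, -33/10) → (12/5, -33/10); (-21/5, -9/10) → (21/5, -9/10); (-48/5, -31/5) → (48/5, -31/5); (-39/5, -61/10) → (39/5, -61/10)

image vertices: (12/5, -33/10), (21/5, -9/10), (48/5, -31/5), (39/5, -61/10)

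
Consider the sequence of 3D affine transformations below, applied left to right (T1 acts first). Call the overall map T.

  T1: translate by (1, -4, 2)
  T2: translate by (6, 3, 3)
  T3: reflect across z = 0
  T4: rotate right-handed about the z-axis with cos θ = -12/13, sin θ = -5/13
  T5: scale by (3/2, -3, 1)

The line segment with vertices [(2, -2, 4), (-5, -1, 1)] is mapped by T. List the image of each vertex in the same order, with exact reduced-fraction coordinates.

image vertices: (-369/26, 27/13, -9), (-51/13, -42/13, -6)

T1 translate by (1, -4, 2): (2, -2, 4) → (3, -6, 6); (-5, -1, 1) → (-4, -5, 3)
T2 translate by (6, 3, 3): (3, -6, 6) → (9, -3, 9); (-4, -5, 3) → (2, -2, 6)
T3 reflect across z = 0: (9, -3, 9) → (9, -3, -9); (2, -2, 6) → (2, -2, -6)
T4 rotate right-handed about the z-axis with cos θ = -12/13, sin θ = -5/13: (9, -3, -9) → (-123/13, -9/13, -9); (2, -2, -6) → (-34/13, 14/13, -6)
T5 scale by (3/2, -3, 1): (-123/13, -9/13, -9) → (-369/26, 27/13, -9); (-34/13, 14/13, -6) → (-51/13, -42/13, -6)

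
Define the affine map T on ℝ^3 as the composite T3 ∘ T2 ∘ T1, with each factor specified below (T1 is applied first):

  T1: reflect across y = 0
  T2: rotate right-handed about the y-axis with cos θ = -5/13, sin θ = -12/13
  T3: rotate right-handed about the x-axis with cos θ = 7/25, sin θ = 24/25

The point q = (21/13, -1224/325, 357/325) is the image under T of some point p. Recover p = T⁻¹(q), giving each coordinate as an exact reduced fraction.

p = (3, 0, -3)

T1 = [1 0 0 0; 0 -1 0 0; 0 0 1 0; 0 0 0 1]
T2·T1 = [-5/13 0 -12/13 0; 0 -1 0 0; 12/13 0 -5/13 0; 0 0 0 1]
T3·…·T1 = [-5/13 0 -12/13 0; -288/325 -7/25 24/65 0; 84/325 -24/25 -7/65 0; 0 0 0 1]
det M = -1; M⁻¹ = [-5/13 -288/325 84/325 0; 0 -7/25 -24/25 0; -12/13 24/65 -7/65 0; 0 0 0 1]
M⁻¹ · (21/13, -1224/325, 357/325)ᵀ = (3, 0, -3)ᵀ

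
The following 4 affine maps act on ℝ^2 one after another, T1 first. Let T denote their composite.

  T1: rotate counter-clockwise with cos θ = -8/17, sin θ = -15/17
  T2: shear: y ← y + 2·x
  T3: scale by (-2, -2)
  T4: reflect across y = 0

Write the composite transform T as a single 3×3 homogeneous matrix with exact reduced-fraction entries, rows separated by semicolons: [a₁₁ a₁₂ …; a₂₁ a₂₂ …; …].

T = [16/17 -30/17 0; -62/17 44/17 0; 0 0 1]

T1 = [-8/17 15/17 0; -15/17 -8/17 0; 0 0 1]
T2·T1 = [-8/17 15/17 0; -31/17 22/17 0; 0 0 1]
T3·…·T1 = [16/17 -30/17 0; 62/17 -44/17 0; 0 0 1]
T4·…·T1 = [16/17 -30/17 0; -62/17 44/17 0; 0 0 1]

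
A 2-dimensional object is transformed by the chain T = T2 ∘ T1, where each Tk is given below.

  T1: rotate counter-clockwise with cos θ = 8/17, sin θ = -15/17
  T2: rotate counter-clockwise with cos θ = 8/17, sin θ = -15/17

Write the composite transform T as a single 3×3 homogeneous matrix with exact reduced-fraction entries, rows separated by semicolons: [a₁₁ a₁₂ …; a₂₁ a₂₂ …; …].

T1 = [8/17 15/17 0; -15/17 8/17 0; 0 0 1]
T2·T1 = [-161/289 240/289 0; -240/289 -161/289 0; 0 0 1]

T = [-161/289 240/289 0; -240/289 -161/289 0; 0 0 1]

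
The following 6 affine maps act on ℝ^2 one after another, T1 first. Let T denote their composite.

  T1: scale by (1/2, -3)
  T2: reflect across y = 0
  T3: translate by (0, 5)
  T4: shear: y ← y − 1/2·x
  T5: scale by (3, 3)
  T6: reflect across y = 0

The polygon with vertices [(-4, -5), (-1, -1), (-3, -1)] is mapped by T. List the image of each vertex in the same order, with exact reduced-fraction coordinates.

image vertices: (-6, 27), (-3/2, -27/4), (-9/2, -33/4)

T1 scale by (1/2, -3): (-4, -5) → (-2, 15); (-1, -1) → (-1/2, 3); (-3, -1) → (-3/2, 3)
T2 reflect across y = 0: (-2, 15) → (-2, -15); (-1/2, 3) → (-1/2, -3); (-3/2, 3) → (-3/2, -3)
T3 translate by (0, 5): (-2, -15) → (-2, -10); (-1/2, -3) → (-1/2, 2); (-3/2, -3) → (-3/2, 2)
T4 shear: y ← y − 1/2·x: (-2, -10) → (-2, -9); (-1/2, 2) → (-1/2, 9/4); (-3/2, 2) → (-3/2, 11/4)
T5 scale by (3, 3): (-2, -9) → (-6, -27); (-1/2, 9/4) → (-3/2, 27/4); (-3/2, 11/4) → (-9/2, 33/4)
T6 reflect across y = 0: (-6, -27) → (-6, 27); (-3/2, 27/4) → (-3/2, -27/4); (-9/2, 33/4) → (-9/2, -33/4)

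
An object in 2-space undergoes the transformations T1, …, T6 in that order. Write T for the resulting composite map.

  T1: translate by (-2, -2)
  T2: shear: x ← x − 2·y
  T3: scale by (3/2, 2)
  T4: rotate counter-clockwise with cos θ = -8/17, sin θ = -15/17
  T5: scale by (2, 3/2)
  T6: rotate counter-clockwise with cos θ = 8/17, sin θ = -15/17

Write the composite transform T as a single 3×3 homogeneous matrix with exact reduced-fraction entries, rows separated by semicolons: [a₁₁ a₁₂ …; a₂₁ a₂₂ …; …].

T1 = [1 0 -2; 0 1 -2; 0 0 1]
T2·T1 = [1 -2 2; 0 1 -2; 0 0 1]
T3·…·T1 = [3/2 -3 3; 0 2 -4; 0 0 1]
T4·…·T1 = [-12/17 54/17 -84/17; -45/34 29/17 -13/17; 0 0 1]
T5·…·T1 = [-24/17 108/17 -168/17; -135/68 87/34 -39/34; 0 0 1]
T6·…·T1 = [-2793/1156 3033/578 -3273/578; 90/289 -1272/289 2364/289; 0 0 1]

T = [-2793/1156 3033/578 -3273/578; 90/289 -1272/289 2364/289; 0 0 1]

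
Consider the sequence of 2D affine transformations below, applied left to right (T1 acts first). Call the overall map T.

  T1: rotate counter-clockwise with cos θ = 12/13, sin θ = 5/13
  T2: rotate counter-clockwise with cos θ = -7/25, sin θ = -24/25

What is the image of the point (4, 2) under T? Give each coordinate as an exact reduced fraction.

T(p) = (158/65, -244/65)

T1 rotate counter-clockwise with cos θ = 12/13, sin θ = 5/13: (4, 2) → (38/13, 44/13)
T2 rotate counter-clockwise with cos θ = -7/25, sin θ = -24/25: (38/13, 44/13) → (158/65, -244/65)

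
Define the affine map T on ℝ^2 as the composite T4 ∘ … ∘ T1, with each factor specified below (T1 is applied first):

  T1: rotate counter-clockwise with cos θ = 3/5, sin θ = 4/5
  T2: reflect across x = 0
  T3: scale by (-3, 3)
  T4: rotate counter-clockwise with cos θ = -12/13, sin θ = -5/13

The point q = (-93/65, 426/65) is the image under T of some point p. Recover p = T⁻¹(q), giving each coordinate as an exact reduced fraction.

p = (-2, -1)

T1 = [3/5 -4/5 0; 4/5 3/5 0; 0 0 1]
T2·T1 = [-3/5 4/5 0; 4/5 3/5 0; 0 0 1]
T3·…·T1 = [9/5 -12/5 0; 12/5 9/5 0; 0 0 1]
T4·…·T1 = [-48/65 189/65 0; -189/65 -48/65 0; 0 0 1]
det M = 9; M⁻¹ = [-16/195 -21/65 0; 21/65 -16/195 0; 0 0 1]
M⁻¹ · (-93/65, 426/65)ᵀ = (-2, -1)ᵀ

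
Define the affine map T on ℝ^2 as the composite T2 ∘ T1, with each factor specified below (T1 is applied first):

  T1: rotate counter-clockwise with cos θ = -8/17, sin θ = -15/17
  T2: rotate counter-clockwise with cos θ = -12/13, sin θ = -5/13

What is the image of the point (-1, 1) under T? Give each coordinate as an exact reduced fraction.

T(p) = (-241/221, -199/221)

T1 rotate counter-clockwise with cos θ = -8/17, sin θ = -15/17: (-1, 1) → (23/17, 7/17)
T2 rotate counter-clockwise with cos θ = -12/13, sin θ = -5/13: (23/17, 7/17) → (-241/221, -199/221)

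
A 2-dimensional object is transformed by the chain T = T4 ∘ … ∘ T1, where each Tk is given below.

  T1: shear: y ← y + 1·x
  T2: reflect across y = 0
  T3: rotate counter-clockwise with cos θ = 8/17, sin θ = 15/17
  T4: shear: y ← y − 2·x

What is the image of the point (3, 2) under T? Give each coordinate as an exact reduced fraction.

T(p) = (99/17, -193/17)

T1 shear: y ← y + 1·x: (3, 2) → (3, 5)
T2 reflect across y = 0: (3, 5) → (3, -5)
T3 rotate counter-clockwise with cos θ = 8/17, sin θ = 15/17: (3, -5) → (99/17, 5/17)
T4 shear: y ← y − 2·x: (99/17, 5/17) → (99/17, -193/17)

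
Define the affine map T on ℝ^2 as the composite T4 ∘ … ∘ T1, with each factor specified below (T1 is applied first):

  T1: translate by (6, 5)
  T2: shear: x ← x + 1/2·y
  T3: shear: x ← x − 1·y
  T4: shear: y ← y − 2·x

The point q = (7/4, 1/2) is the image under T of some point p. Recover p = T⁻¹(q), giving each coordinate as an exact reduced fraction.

p = (-9/4, -1)

T1 = [1 0 6; 0 1 5; 0 0 1]
T2·T1 = [1 1/2 17/2; 0 1 5; 0 0 1]
T3·…·T1 = [1 -1/2 7/2; 0 1 5; 0 0 1]
T4·…·T1 = [1 -1/2 7/2; -2 2 -2; 0 0 1]
det M = 1; M⁻¹ = [2 1/2 -6; 2 1 -5; 0 0 1]
M⁻¹ · (7/4, 1/2)ᵀ = (-9/4, -1)ᵀ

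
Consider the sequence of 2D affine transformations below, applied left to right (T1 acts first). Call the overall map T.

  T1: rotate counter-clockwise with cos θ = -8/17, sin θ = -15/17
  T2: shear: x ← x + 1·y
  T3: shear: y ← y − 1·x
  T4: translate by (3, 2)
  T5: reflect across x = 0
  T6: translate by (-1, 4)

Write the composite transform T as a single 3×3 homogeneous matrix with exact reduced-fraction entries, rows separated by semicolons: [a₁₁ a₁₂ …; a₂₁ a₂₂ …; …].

T = [23/17 -7/17 -4; 8/17 -15/17 6; 0 0 1]

T1 = [-8/17 15/17 0; -15/17 -8/17 0; 0 0 1]
T2·T1 = [-23/17 7/17 0; -15/17 -8/17 0; 0 0 1]
T3·…·T1 = [-23/17 7/17 0; 8/17 -15/17 0; 0 0 1]
T4·…·T1 = [-23/17 7/17 3; 8/17 -15/17 2; 0 0 1]
T5·…·T1 = [23/17 -7/17 -3; 8/17 -15/17 2; 0 0 1]
T6·…·T1 = [23/17 -7/17 -4; 8/17 -15/17 6; 0 0 1]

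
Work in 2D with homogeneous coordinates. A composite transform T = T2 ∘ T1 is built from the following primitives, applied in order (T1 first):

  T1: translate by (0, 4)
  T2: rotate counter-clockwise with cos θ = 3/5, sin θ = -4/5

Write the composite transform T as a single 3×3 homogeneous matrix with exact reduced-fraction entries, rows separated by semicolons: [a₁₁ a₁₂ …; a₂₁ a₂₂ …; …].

T1 = [1 0 0; 0 1 4; 0 0 1]
T2·T1 = [3/5 4/5 16/5; -4/5 3/5 12/5; 0 0 1]

T = [3/5 4/5 16/5; -4/5 3/5 12/5; 0 0 1]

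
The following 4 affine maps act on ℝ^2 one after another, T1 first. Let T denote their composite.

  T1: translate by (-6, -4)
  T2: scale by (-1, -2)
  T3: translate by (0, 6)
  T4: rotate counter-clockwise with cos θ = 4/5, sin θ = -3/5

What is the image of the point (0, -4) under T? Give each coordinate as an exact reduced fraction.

T1 translate by (-6, -4): (0, -4) → (-6, -8)
T2 scale by (-1, -2): (-6, -8) → (6, 16)
T3 translate by (0, 6): (6, 16) → (6, 22)
T4 rotate counter-clockwise with cos θ = 4/5, sin θ = -3/5: (6, 22) → (18, 14)

T(p) = (18, 14)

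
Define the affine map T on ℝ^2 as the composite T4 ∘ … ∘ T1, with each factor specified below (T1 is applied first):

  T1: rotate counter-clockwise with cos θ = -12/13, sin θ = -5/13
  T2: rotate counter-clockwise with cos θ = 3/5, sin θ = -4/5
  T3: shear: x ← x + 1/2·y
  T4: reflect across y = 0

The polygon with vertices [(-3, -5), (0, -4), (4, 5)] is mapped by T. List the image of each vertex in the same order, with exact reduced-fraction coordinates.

image vertices: (847/130, -181/65), (244/65, -224/65), (-463/65, 148/65)

T1 rotate counter-clockwise with cos θ = -12/13, sin θ = -5/13: (-3, -5) → (11/13, 75/13); (0, -4) → (-20/13, 48/13); (4, 5) → (-23/13, -80/13)
T2 rotate counter-clockwise with cos θ = 3/5, sin θ = -4/5: (11/13, 75/13) → (333/65, 181/65); (-20/13, 48/13) → (132/65, 224/65); (-23/13, -80/13) → (-389/65, -148/65)
T3 shear: x ← x + 1/2·y: (333/65, 181/65) → (847/130, 181/65); (132/65, 224/65) → (244/65, 224/65); (-389/65, -148/65) → (-463/65, -148/65)
T4 reflect across y = 0: (847/130, 181/65) → (847/130, -181/65); (244/65, 224/65) → (244/65, -224/65); (-463/65, -148/65) → (-463/65, 148/65)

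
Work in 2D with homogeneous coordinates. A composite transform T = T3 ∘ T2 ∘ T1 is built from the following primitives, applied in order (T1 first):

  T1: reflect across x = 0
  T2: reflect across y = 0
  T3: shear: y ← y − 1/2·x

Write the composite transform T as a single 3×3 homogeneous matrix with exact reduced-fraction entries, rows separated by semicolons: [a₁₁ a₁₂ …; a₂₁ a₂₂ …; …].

T1 = [-1 0 0; 0 1 0; 0 0 1]
T2·T1 = [-1 0 0; 0 -1 0; 0 0 1]
T3·…·T1 = [-1 0 0; 1/2 -1 0; 0 0 1]

T = [-1 0 0; 1/2 -1 0; 0 0 1]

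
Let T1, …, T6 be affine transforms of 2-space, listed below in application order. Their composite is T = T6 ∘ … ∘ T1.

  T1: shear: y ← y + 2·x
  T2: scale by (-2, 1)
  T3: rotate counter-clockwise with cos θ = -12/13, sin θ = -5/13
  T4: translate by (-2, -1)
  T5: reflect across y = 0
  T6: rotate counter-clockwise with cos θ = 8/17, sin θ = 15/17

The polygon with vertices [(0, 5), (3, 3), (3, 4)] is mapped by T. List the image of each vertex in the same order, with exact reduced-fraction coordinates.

image vertices: (-1103/221, 569/221), (-49/17, 161/17), (-777/221, 2264/221)

T1 shear: y ← y + 2·x: (0, 5) → (0, 5); (3, 3) → (3, 9); (3, 4) → (3, 10)
T2 scale by (-2, 1): (0, 5) → (0, 5); (3, 9) → (-6, 9); (3, 10) → (-6, 10)
T3 rotate counter-clockwise with cos θ = -12/13, sin θ = -5/13: (0, 5) → (25/13, -60/13); (-6, 9) → (9, -6); (-6, 10) → (122/13, -90/13)
T4 translate by (-2, -1): (25/13, -60/13) → (-1/13, -73/13); (9, -6) → (7, -7); (122/13, -90/13) → (96/13, -103/13)
T5 reflect across y = 0: (-1/13, -73/13) → (-1/13, 73/13); (7, -7) → (7, 7); (96/13, -103/13) → (96/13, 103/13)
T6 rotate counter-clockwise with cos θ = 8/17, sin θ = 15/17: (-1/13, 73/13) → (-1103/221, 569/221); (7, 7) → (-49/17, 161/17); (96/13, 103/13) → (-777/221, 2264/221)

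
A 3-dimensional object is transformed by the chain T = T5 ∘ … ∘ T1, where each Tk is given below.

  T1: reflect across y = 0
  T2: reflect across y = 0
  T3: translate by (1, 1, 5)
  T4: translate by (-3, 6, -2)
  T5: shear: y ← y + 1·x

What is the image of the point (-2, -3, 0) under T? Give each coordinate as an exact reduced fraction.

T(p) = (-4, 0, 3)

T1 reflect across y = 0: (-2, -3, 0) → (-2, 3, 0)
T2 reflect across y = 0: (-2, 3, 0) → (-2, -3, 0)
T3 translate by (1, 1, 5): (-2, -3, 0) → (-1, -2, 5)
T4 translate by (-3, 6, -2): (-1, -2, 5) → (-4, 4, 3)
T5 shear: y ← y + 1·x: (-4, 4, 3) → (-4, 0, 3)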